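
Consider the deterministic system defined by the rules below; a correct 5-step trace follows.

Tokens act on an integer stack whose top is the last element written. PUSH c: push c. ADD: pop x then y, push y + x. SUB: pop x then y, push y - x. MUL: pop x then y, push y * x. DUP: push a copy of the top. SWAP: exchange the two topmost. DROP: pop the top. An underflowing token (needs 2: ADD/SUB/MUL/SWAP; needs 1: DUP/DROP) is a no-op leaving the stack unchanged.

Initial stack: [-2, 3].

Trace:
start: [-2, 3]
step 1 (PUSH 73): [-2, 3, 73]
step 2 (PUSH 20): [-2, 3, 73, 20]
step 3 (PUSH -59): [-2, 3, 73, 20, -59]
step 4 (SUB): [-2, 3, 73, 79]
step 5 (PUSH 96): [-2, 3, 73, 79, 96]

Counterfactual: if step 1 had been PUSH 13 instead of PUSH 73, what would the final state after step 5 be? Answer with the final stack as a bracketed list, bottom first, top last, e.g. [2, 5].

[-2, 3, 13, 79, 96]

(re-executing from step 1 with the substitution; state before step 1: [-2, 3])
step 1 (PUSH 13): [-2, 3, 13]
step 2 (PUSH 20): [-2, 3, 13, 20]
step 3 (PUSH -59): [-2, 3, 13, 20, -59]
step 4 (SUB): [-2, 3, 13, 79]
step 5 (PUSH 96): [-2, 3, 13, 79, 96]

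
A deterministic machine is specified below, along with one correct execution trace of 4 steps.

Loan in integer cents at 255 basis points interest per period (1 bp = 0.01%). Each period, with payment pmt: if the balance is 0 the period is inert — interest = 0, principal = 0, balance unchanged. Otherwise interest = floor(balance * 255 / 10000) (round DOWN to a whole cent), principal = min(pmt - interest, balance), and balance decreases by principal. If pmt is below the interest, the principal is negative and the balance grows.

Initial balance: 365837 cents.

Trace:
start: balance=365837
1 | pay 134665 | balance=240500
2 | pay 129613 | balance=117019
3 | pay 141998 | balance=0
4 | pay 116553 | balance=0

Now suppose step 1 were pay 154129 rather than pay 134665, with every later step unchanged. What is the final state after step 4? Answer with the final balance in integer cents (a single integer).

0

(re-executing from step 1 with the substitution; state before step 1: balance=365837)
1 | pay 154129 | balance=221036
2 | pay 129613 | balance=97059
3 | pay 141998 | balance=0
4 | pay 116553 | balance=0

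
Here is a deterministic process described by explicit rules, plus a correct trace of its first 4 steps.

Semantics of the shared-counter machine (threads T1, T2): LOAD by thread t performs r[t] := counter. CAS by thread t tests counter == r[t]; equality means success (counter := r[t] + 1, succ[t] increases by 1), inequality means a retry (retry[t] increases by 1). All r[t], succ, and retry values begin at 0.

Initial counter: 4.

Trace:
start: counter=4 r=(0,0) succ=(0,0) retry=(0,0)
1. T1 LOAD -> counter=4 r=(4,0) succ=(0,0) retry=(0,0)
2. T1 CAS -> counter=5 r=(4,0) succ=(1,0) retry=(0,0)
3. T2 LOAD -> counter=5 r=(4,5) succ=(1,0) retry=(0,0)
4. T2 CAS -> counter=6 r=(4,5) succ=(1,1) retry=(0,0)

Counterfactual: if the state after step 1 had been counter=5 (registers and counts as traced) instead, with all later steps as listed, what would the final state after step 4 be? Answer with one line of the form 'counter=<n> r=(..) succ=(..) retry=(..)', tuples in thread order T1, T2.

state after step 1 := counter=5 r=(4,0) succ=(0,0) retry=(0,0)
2. T1 CAS -> counter=5 r=(4,0) succ=(0,0) retry=(1,0)
3. T2 LOAD -> counter=5 r=(4,5) succ=(0,0) retry=(1,0)
4. T2 CAS -> counter=6 r=(4,5) succ=(0,1) retry=(1,0)

counter=6 r=(4,5) succ=(0,1) retry=(1,0)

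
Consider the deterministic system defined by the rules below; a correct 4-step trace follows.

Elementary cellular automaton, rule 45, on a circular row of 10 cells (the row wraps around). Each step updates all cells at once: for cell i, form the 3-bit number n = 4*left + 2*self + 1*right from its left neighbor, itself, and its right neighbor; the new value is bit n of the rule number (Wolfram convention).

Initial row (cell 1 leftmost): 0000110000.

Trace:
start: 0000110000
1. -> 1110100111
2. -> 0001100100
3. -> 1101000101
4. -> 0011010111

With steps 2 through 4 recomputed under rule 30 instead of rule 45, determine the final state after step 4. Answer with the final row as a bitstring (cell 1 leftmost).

0011010111

(re-executing steps 2..4 under rule 30; state before step 2: 1110100111)
2. -> 0000111100
3. -> 0001100010
4. -> 0011010111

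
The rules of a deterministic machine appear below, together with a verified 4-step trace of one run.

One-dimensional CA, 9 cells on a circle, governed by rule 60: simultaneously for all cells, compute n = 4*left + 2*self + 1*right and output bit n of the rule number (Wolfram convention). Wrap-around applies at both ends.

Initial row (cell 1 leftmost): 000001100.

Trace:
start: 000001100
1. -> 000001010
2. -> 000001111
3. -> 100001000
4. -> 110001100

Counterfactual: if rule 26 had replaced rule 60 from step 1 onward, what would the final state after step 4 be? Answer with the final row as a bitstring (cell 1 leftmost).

(re-executing steps 1..4 under rule 26; state before step 1: 000001100)
1. -> 000011010
2. -> 000110001
3. -> 101101010
4. -> 001000000

001000000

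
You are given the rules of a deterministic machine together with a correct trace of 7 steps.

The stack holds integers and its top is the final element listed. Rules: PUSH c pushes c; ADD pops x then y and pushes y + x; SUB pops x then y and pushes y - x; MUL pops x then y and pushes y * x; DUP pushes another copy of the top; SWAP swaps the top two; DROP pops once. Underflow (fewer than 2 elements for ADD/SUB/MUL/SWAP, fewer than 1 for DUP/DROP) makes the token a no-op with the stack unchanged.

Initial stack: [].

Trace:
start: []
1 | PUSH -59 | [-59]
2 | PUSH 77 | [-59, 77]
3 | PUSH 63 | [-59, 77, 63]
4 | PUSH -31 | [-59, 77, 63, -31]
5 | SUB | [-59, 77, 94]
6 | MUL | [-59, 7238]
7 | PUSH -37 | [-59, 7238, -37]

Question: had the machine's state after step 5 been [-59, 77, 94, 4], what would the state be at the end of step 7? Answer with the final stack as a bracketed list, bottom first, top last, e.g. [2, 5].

[-59, 77, 376, -37]

state after step 5 := [-59, 77, 94, 4]
6 | MUL | [-59, 77, 376]
7 | PUSH -37 | [-59, 77, 376, -37]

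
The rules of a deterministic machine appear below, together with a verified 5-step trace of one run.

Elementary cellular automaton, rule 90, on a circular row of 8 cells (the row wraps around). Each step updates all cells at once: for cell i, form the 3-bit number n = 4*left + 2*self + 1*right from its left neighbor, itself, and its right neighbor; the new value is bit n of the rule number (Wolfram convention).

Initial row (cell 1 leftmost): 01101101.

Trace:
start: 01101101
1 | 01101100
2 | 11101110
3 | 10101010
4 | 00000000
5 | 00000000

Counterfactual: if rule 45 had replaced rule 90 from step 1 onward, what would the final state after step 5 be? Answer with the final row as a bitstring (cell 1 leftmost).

(re-executing steps 1..5 under rule 45; state before step 1: 01101101)
1 | 11011011
2 | 00110110
3 | 10101100
4 | 11111000
5 | 10000010

10000010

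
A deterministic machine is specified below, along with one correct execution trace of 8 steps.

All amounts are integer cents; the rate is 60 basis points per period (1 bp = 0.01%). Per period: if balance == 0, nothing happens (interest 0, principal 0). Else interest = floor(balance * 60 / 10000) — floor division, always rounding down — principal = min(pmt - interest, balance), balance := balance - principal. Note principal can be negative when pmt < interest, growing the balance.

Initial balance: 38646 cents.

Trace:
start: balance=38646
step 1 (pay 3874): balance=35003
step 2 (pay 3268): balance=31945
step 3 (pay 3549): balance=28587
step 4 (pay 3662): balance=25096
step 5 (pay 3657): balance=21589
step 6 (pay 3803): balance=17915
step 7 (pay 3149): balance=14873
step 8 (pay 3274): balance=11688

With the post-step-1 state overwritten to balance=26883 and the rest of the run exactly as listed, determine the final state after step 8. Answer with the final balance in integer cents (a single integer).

3220

state after step 1 := balance=26883
step 2 (pay 3268): balance=23776
step 3 (pay 3549): balance=20369
step 4 (pay 3662): balance=16829
step 5 (pay 3657): balance=13272
step 6 (pay 3803): balance=9548
step 7 (pay 3149): balance=6456
step 8 (pay 3274): balance=3220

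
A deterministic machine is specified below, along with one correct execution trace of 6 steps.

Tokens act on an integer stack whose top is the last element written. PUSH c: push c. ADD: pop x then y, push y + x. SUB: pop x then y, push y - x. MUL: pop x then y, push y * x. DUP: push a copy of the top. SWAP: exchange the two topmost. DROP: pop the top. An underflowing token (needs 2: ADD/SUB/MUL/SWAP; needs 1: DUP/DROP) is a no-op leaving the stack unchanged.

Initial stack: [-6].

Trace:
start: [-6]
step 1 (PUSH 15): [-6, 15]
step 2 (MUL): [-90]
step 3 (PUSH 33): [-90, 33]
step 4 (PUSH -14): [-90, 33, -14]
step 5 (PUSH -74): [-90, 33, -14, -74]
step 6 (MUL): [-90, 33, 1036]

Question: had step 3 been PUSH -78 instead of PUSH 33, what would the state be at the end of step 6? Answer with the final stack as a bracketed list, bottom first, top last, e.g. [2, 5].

(re-executing from step 3 with the substitution; state before step 3: [-90])
step 3 (PUSH -78): [-90, -78]
step 4 (PUSH -14): [-90, -78, -14]
step 5 (PUSH -74): [-90, -78, -14, -74]
step 6 (MUL): [-90, -78, 1036]

[-90, -78, 1036]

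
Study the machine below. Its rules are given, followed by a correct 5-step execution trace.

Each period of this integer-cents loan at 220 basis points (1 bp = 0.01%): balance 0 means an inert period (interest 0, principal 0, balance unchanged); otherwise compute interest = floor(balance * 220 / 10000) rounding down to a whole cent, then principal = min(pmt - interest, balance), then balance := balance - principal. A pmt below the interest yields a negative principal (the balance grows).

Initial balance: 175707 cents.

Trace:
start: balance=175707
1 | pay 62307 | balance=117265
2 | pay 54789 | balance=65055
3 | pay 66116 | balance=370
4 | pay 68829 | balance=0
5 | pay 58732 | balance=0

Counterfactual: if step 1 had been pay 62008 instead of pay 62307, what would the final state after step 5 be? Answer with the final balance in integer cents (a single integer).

(re-executing from step 1 with the substitution; state before step 1: balance=175707)
1 | pay 62008 | balance=117564
2 | pay 54789 | balance=65361
3 | pay 66116 | balance=682
4 | pay 68829 | balance=0
5 | pay 58732 | balance=0

0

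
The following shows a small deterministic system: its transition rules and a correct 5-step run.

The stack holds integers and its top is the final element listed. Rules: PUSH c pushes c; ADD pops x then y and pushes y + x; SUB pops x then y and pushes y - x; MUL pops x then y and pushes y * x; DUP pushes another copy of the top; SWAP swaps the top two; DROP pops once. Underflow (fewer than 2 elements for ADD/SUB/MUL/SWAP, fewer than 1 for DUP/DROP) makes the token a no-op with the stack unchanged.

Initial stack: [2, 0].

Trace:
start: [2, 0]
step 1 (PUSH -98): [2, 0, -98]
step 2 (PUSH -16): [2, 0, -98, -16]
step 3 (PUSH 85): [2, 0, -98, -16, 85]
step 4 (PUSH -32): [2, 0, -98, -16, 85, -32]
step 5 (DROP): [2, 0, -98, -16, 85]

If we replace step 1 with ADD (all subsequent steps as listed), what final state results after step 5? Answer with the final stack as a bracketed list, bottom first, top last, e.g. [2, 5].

(re-executing from step 1 with the substitution; state before step 1: [2, 0])
step 1 (ADD): [2]
step 2 (PUSH -16): [2, -16]
step 3 (PUSH 85): [2, -16, 85]
step 4 (PUSH -32): [2, -16, 85, -32]
step 5 (DROP): [2, -16, 85]

[2, -16, 85]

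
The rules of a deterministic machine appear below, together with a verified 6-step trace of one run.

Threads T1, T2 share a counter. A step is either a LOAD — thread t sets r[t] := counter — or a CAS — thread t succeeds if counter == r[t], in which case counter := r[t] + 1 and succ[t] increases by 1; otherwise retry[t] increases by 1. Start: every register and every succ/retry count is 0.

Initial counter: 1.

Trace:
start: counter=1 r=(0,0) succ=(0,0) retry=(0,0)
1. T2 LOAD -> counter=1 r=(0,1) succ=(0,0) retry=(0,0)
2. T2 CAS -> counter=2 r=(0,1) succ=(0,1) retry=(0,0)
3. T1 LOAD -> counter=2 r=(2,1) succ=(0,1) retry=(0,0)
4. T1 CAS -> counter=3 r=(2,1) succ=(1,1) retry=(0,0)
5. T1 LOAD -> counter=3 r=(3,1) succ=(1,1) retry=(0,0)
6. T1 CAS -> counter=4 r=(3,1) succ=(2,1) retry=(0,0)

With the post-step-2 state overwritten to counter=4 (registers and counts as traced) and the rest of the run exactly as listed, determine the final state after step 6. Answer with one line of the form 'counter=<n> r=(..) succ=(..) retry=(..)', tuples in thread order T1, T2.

state after step 2 := counter=4 r=(0,1) succ=(0,1) retry=(0,0)
3. T1 LOAD -> counter=4 r=(4,1) succ=(0,1) retry=(0,0)
4. T1 CAS -> counter=5 r=(4,1) succ=(1,1) retry=(0,0)
5. T1 LOAD -> counter=5 r=(5,1) succ=(1,1) retry=(0,0)
6. T1 CAS -> counter=6 r=(5,1) succ=(2,1) retry=(0,0)

counter=6 r=(5,1) succ=(2,1) retry=(0,0)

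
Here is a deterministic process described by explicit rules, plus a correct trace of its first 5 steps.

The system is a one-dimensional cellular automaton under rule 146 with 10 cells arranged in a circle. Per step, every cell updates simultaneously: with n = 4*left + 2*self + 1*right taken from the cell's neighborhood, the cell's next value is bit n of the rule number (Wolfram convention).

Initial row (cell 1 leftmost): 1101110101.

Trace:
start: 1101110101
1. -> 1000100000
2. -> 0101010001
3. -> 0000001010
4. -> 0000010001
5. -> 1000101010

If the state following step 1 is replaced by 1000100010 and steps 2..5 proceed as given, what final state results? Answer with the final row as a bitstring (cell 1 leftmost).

1010001010

state after step 1 := 1000100010
2. -> 0101010100
3. -> 1000000010
4. -> 0100000100
5. -> 1010001010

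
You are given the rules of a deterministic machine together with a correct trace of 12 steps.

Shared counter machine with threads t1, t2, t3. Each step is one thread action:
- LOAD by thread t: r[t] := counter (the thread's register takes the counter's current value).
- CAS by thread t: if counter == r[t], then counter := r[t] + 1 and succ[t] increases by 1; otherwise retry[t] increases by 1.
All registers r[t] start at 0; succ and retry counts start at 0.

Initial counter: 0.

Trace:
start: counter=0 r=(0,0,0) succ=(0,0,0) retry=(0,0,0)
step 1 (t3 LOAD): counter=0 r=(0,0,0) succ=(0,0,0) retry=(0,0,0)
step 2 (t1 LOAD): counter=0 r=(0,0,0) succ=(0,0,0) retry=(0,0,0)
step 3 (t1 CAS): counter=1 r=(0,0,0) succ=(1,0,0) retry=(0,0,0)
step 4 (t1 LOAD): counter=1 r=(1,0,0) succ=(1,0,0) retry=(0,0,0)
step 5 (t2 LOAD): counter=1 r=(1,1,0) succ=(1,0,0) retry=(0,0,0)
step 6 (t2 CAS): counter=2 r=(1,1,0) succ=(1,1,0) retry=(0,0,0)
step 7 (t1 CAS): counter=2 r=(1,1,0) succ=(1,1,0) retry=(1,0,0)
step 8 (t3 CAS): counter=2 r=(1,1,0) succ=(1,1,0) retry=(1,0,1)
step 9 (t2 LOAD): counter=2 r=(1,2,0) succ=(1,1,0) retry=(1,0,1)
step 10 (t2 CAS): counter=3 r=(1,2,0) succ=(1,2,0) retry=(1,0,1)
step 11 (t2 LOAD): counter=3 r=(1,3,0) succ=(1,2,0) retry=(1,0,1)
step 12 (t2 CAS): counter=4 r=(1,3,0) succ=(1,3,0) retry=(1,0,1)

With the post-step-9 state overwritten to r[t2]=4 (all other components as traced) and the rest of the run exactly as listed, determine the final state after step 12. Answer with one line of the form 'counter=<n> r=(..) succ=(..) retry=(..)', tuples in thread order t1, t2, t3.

counter=3 r=(1,2,0) succ=(1,2,0) retry=(1,1,1)

state after step 9 := counter=2 r=(1,4,0) succ=(1,1,0) retry=(1,0,1)
step 10 (t2 CAS): counter=2 r=(1,4,0) succ=(1,1,0) retry=(1,1,1)
step 11 (t2 LOAD): counter=2 r=(1,2,0) succ=(1,1,0) retry=(1,1,1)
step 12 (t2 CAS): counter=3 r=(1,2,0) succ=(1,2,0) retry=(1,1,1)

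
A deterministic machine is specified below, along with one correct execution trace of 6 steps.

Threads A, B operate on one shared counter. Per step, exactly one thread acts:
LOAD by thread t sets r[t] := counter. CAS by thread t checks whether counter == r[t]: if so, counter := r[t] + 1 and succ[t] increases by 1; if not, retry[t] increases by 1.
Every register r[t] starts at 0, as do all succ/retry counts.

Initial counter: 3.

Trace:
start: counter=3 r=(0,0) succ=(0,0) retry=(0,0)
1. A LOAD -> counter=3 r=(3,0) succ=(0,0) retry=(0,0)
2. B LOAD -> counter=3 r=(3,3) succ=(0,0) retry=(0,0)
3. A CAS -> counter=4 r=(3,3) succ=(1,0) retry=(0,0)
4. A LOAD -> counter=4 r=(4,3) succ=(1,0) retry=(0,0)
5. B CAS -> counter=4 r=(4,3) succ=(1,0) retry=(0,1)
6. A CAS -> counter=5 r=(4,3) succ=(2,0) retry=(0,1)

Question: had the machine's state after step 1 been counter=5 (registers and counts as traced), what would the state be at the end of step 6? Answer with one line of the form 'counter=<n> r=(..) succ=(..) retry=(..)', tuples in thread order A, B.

counter=6 r=(5,5) succ=(0,1) retry=(2,0)

state after step 1 := counter=5 r=(3,0) succ=(0,0) retry=(0,0)
2. B LOAD -> counter=5 r=(3,5) succ=(0,0) retry=(0,0)
3. A CAS -> counter=5 r=(3,5) succ=(0,0) retry=(1,0)
4. A LOAD -> counter=5 r=(5,5) succ=(0,0) retry=(1,0)
5. B CAS -> counter=6 r=(5,5) succ=(0,1) retry=(1,0)
6. A CAS -> counter=6 r=(5,5) succ=(0,1) retry=(2,0)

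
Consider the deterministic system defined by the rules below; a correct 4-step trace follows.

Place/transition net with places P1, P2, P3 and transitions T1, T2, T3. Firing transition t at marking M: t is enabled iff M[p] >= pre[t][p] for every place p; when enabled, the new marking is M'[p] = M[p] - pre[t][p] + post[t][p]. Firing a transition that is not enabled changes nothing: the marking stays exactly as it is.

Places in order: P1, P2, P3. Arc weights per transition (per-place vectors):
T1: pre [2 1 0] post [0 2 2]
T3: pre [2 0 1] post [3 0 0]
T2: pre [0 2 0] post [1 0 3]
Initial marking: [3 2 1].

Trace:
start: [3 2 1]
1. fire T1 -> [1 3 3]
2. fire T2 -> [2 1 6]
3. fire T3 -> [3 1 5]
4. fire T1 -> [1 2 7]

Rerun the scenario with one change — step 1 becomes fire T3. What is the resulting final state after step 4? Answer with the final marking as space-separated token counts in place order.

6 0 2

(re-executing from step 1 with the substitution; state before step 1: [3 2 1])
1. fire T3 -> [4 2 0]
2. fire T2 -> [5 0 3]
3. fire T3 -> [6 0 2]
4. fire T1 -> [6 0 2]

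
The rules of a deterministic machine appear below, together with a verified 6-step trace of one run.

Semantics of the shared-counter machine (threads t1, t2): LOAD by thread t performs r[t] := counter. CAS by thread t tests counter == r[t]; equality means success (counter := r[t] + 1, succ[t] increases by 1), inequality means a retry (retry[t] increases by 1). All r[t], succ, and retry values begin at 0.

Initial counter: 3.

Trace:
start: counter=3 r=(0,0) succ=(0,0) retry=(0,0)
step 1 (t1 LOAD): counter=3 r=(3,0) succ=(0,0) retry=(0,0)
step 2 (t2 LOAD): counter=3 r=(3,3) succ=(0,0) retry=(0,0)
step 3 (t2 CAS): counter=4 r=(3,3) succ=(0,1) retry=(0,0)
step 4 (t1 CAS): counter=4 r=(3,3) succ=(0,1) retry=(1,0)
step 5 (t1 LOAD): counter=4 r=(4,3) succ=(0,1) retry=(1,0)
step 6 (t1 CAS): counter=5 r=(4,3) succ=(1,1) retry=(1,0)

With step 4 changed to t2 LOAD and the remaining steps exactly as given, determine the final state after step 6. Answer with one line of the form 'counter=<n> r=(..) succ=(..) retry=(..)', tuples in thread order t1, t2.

counter=5 r=(4,4) succ=(1,1) retry=(0,0)

(re-executing from step 4 with the substitution; state before step 4: counter=4 r=(3,3) succ=(0,1) retry=(0,0))
step 4 (t2 LOAD): counter=4 r=(3,4) succ=(0,1) retry=(0,0)
step 5 (t1 LOAD): counter=4 r=(4,4) succ=(0,1) retry=(0,0)
step 6 (t1 CAS): counter=5 r=(4,4) succ=(1,1) retry=(0,0)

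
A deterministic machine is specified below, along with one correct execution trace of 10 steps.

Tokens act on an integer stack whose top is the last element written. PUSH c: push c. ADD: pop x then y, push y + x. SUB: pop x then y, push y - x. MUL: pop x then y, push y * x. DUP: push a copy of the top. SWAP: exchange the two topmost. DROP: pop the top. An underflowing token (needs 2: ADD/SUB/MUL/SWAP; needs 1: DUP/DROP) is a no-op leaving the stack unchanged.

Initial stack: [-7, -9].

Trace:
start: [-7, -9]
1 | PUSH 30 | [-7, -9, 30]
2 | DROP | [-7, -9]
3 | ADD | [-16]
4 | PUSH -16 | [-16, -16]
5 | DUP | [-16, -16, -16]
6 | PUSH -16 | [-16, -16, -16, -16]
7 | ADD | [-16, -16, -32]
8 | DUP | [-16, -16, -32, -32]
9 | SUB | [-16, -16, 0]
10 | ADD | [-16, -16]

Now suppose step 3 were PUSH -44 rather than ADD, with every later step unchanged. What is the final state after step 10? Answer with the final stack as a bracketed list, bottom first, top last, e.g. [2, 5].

(re-executing from step 3 with the substitution; state before step 3: [-7, -9])
3 | PUSH -44 | [-7, -9, -44]
4 | PUSH -16 | [-7, -9, -44, -16]
5 | DUP | [-7, -9, -44, -16, -16]
6 | PUSH -16 | [-7, -9, -44, -16, -16, -16]
7 | ADD | [-7, -9, -44, -16, -32]
8 | DUP | [-7, -9, -44, -16, -32, -32]
9 | SUB | [-7, -9, -44, -16, 0]
10 | ADD | [-7, -9, -44, -16]

[-7, -9, -44, -16]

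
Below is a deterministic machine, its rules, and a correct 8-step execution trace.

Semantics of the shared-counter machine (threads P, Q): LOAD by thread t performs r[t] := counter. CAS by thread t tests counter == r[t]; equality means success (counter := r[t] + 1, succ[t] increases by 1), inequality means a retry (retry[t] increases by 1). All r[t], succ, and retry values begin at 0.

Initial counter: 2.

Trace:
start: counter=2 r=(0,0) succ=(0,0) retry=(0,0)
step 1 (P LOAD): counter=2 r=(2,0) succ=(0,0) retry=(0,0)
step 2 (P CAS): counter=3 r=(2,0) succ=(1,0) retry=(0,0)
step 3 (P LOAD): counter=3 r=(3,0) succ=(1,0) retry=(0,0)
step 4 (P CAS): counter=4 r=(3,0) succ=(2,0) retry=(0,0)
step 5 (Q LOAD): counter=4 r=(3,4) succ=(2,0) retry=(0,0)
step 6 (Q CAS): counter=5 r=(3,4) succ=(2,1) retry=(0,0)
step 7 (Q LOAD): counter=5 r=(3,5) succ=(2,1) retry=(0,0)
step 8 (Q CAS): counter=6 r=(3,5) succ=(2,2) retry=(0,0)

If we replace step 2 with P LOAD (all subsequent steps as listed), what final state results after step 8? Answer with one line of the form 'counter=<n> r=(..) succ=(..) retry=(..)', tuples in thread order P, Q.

(re-executing from step 2 with the substitution; state before step 2: counter=2 r=(2,0) succ=(0,0) retry=(0,0))
step 2 (P LOAD): counter=2 r=(2,0) succ=(0,0) retry=(0,0)
step 3 (P LOAD): counter=2 r=(2,0) succ=(0,0) retry=(0,0)
step 4 (P CAS): counter=3 r=(2,0) succ=(1,0) retry=(0,0)
step 5 (Q LOAD): counter=3 r=(2,3) succ=(1,0) retry=(0,0)
step 6 (Q CAS): counter=4 r=(2,3) succ=(1,1) retry=(0,0)
step 7 (Q LOAD): counter=4 r=(2,4) succ=(1,1) retry=(0,0)
step 8 (Q CAS): counter=5 r=(2,4) succ=(1,2) retry=(0,0)

counter=5 r=(2,4) succ=(1,2) retry=(0,0)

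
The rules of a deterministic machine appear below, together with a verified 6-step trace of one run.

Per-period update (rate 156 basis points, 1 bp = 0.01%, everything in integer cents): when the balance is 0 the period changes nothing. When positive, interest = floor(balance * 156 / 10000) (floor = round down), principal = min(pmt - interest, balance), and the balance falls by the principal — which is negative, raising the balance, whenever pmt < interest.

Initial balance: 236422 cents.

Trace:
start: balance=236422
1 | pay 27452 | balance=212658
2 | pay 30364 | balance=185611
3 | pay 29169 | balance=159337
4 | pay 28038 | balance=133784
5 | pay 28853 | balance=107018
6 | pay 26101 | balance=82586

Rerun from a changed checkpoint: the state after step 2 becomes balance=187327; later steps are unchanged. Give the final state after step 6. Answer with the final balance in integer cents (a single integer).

84411

state after step 2 := balance=187327
3 | pay 29169 | balance=161080
4 | pay 28038 | balance=135554
5 | pay 28853 | balance=108815
6 | pay 26101 | balance=84411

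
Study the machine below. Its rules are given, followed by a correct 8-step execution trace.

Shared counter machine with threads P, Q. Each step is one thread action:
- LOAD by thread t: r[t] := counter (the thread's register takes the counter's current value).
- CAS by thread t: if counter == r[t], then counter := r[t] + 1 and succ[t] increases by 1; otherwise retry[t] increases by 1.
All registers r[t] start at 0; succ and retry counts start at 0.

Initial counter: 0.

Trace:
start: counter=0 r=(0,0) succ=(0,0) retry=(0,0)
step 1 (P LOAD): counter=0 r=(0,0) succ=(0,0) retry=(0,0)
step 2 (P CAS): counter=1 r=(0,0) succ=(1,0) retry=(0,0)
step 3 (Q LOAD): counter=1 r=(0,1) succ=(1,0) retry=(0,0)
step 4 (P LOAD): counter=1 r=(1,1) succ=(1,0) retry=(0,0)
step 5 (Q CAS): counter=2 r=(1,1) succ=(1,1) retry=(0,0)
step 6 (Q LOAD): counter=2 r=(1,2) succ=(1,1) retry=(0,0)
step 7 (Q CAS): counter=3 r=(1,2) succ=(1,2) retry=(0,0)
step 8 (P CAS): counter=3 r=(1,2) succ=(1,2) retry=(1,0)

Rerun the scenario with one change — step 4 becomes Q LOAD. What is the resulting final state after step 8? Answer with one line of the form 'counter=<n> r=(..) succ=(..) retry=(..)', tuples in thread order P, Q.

counter=3 r=(0,2) succ=(1,2) retry=(1,0)

(re-executing from step 4 with the substitution; state before step 4: counter=1 r=(0,1) succ=(1,0) retry=(0,0))
step 4 (Q LOAD): counter=1 r=(0,1) succ=(1,0) retry=(0,0)
step 5 (Q CAS): counter=2 r=(0,1) succ=(1,1) retry=(0,0)
step 6 (Q LOAD): counter=2 r=(0,2) succ=(1,1) retry=(0,0)
step 7 (Q CAS): counter=3 r=(0,2) succ=(1,2) retry=(0,0)
step 8 (P CAS): counter=3 r=(0,2) succ=(1,2) retry=(1,0)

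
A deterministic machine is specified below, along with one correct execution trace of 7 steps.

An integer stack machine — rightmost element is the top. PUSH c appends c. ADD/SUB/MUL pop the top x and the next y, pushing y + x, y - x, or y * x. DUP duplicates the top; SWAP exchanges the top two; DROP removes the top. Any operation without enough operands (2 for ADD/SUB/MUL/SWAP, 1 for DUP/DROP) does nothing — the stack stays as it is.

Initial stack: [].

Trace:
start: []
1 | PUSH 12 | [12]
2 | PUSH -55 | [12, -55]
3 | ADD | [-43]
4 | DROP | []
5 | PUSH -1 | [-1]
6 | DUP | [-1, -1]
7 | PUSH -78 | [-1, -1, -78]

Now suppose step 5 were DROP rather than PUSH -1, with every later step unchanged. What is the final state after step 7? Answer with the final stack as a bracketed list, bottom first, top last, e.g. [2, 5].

[-78]

(re-executing from step 5 with the substitution; state before step 5: [])
5 | DROP | []
6 | DUP | []
7 | PUSH -78 | [-78]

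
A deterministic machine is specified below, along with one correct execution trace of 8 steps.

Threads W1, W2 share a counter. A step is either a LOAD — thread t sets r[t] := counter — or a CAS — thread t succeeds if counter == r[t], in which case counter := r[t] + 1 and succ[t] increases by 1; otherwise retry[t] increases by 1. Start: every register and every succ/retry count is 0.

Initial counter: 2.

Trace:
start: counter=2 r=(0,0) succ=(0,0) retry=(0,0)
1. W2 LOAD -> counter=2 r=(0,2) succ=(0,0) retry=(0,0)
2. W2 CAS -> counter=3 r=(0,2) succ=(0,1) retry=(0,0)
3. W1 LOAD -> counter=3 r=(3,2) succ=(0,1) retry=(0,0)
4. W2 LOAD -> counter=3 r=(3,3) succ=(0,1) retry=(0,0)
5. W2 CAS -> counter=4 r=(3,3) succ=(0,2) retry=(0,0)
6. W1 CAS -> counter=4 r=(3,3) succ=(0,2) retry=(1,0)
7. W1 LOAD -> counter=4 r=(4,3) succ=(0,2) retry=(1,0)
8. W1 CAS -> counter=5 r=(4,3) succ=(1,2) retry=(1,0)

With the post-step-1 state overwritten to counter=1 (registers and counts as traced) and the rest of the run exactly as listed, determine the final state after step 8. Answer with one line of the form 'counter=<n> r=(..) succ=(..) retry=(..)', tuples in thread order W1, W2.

counter=3 r=(2,1) succ=(1,1) retry=(1,1)

state after step 1 := counter=1 r=(0,2) succ=(0,0) retry=(0,0)
2. W2 CAS -> counter=1 r=(0,2) succ=(0,0) retry=(0,1)
3. W1 LOAD -> counter=1 r=(1,2) succ=(0,0) retry=(0,1)
4. W2 LOAD -> counter=1 r=(1,1) succ=(0,0) retry=(0,1)
5. W2 CAS -> counter=2 r=(1,1) succ=(0,1) retry=(0,1)
6. W1 CAS -> counter=2 r=(1,1) succ=(0,1) retry=(1,1)
7. W1 LOAD -> counter=2 r=(2,1) succ=(0,1) retry=(1,1)
8. W1 CAS -> counter=3 r=(2,1) succ=(1,1) retry=(1,1)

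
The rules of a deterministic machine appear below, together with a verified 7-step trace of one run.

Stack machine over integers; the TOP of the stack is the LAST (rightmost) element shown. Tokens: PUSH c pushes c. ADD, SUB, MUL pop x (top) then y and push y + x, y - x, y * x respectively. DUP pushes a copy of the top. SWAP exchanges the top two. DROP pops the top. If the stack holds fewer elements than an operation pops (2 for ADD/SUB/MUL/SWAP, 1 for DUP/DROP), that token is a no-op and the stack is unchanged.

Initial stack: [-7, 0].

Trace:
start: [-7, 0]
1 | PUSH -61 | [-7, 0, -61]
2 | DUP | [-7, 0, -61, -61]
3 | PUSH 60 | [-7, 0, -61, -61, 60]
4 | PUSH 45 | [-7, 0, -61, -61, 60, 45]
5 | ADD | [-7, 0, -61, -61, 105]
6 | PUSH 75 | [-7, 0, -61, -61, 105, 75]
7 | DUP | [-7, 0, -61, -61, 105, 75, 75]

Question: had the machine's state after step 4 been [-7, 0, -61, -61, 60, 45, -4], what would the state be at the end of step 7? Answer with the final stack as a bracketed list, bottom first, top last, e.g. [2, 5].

state after step 4 := [-7, 0, -61, -61, 60, 45, -4]
5 | ADD | [-7, 0, -61, -61, 60, 41]
6 | PUSH 75 | [-7, 0, -61, -61, 60, 41, 75]
7 | DUP | [-7, 0, -61, -61, 60, 41, 75, 75]

[-7, 0, -61, -61, 60, 41, 75, 75]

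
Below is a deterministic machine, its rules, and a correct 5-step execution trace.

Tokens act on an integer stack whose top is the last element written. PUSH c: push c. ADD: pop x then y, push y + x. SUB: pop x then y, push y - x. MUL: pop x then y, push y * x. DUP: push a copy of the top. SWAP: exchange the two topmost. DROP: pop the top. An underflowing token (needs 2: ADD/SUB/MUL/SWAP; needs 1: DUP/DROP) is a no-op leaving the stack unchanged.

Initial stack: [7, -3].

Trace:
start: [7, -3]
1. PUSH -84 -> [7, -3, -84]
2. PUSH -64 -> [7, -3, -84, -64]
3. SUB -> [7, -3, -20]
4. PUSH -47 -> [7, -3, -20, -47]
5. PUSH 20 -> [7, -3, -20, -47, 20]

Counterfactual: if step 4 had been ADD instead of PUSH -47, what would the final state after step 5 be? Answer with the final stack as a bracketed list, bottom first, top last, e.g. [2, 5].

(re-executing from step 4 with the substitution; state before step 4: [7, -3, -20])
4. ADD -> [7, -23]
5. PUSH 20 -> [7, -23, 20]

[7, -23, 20]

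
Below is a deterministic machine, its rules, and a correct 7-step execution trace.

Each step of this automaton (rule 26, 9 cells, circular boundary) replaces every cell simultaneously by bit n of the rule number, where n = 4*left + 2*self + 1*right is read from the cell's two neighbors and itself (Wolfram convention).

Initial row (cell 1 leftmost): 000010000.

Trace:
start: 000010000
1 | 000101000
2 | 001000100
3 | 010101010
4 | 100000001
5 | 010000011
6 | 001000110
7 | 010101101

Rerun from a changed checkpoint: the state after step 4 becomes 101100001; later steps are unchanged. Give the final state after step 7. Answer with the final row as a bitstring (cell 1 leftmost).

state after step 4 := 101100001
5 | 001010011
6 | 110001110
7 | 101011000

101011000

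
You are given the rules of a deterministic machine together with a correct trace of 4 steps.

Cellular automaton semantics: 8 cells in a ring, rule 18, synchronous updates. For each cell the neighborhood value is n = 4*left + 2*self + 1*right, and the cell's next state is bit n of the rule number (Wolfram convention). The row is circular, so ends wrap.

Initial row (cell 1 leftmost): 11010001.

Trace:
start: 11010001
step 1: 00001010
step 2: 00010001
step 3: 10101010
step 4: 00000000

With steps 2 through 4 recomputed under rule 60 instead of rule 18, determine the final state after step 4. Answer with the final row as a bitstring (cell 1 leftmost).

11001100

(re-executing steps 2..4 under rule 60; state before step 2: 00001010)
step 2: 00001111
step 3: 10001000
step 4: 11001100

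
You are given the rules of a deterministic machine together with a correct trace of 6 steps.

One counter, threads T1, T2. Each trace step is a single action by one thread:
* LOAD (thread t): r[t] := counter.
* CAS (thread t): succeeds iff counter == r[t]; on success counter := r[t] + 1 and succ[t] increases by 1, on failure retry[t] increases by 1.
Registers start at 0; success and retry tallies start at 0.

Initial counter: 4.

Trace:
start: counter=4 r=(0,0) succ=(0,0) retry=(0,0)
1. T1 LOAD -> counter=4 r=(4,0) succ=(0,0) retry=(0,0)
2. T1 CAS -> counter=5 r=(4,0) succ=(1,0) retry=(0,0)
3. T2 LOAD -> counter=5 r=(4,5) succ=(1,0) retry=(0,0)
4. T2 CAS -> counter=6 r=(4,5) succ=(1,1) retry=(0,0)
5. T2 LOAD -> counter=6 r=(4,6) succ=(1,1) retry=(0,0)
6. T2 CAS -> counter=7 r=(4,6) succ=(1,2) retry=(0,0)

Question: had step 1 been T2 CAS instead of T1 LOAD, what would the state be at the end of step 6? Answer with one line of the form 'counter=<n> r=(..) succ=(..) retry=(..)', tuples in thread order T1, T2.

(re-executing from step 1 with the substitution; state before step 1: counter=4 r=(0,0) succ=(0,0) retry=(0,0))
1. T2 CAS -> counter=4 r=(0,0) succ=(0,0) retry=(0,1)
2. T1 CAS -> counter=4 r=(0,0) succ=(0,0) retry=(1,1)
3. T2 LOAD -> counter=4 r=(0,4) succ=(0,0) retry=(1,1)
4. T2 CAS -> counter=5 r=(0,4) succ=(0,1) retry=(1,1)
5. T2 LOAD -> counter=5 r=(0,5) succ=(0,1) retry=(1,1)
6. T2 CAS -> counter=6 r=(0,5) succ=(0,2) retry=(1,1)

counter=6 r=(0,5) succ=(0,2) retry=(1,1)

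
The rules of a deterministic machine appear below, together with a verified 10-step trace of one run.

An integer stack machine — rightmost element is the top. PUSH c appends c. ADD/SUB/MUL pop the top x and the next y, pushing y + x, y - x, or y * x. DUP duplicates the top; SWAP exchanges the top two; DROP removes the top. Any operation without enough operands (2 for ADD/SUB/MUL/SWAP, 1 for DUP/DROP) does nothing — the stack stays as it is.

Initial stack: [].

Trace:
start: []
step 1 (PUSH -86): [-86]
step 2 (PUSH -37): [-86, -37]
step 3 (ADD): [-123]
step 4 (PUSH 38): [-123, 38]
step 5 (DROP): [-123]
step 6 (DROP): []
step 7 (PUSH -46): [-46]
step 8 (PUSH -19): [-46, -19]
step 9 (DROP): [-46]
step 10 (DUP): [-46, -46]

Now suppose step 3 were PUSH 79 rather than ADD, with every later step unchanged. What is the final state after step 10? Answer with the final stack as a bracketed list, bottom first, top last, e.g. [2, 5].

(re-executing from step 3 with the substitution; state before step 3: [-86, -37])
step 3 (PUSH 79): [-86, -37, 79]
step 4 (PUSH 38): [-86, -37, 79, 38]
step 5 (DROP): [-86, -37, 79]
step 6 (DROP): [-86, -37]
step 7 (PUSH -46): [-86, -37, -46]
step 8 (PUSH -19): [-86, -37, -46, -19]
step 9 (DROP): [-86, -37, -46]
step 10 (DUP): [-86, -37, -46, -46]

[-86, -37, -46, -46]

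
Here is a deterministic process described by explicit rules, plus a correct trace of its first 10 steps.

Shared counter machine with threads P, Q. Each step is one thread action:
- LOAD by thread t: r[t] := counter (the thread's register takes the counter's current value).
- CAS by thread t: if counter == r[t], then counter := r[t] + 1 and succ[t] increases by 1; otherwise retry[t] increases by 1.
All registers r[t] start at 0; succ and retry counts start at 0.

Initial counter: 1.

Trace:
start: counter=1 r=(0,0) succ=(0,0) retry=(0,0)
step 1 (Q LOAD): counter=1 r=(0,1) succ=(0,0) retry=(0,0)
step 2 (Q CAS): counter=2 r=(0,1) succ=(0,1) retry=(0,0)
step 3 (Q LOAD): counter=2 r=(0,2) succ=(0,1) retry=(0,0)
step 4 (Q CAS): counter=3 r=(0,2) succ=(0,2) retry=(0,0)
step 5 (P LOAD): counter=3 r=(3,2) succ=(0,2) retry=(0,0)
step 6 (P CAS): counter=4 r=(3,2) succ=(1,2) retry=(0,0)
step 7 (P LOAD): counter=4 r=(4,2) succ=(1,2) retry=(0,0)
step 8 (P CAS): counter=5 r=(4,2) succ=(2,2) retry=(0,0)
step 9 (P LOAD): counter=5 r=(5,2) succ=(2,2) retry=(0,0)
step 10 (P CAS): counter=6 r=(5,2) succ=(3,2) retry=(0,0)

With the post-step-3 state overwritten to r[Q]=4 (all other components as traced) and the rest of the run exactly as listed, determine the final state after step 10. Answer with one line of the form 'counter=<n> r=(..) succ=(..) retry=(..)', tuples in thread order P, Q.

state after step 3 := counter=2 r=(0,4) succ=(0,1) retry=(0,0)
step 4 (Q CAS): counter=2 r=(0,4) succ=(0,1) retry=(0,1)
step 5 (P LOAD): counter=2 r=(2,4) succ=(0,1) retry=(0,1)
step 6 (P CAS): counter=3 r=(2,4) succ=(1,1) retry=(0,1)
step 7 (P LOAD): counter=3 r=(3,4) succ=(1,1) retry=(0,1)
step 8 (P CAS): counter=4 r=(3,4) succ=(2,1) retry=(0,1)
step 9 (P LOAD): counter=4 r=(4,4) succ=(2,1) retry=(0,1)
step 10 (P CAS): counter=5 r=(4,4) succ=(3,1) retry=(0,1)

counter=5 r=(4,4) succ=(3,1) retry=(0,1)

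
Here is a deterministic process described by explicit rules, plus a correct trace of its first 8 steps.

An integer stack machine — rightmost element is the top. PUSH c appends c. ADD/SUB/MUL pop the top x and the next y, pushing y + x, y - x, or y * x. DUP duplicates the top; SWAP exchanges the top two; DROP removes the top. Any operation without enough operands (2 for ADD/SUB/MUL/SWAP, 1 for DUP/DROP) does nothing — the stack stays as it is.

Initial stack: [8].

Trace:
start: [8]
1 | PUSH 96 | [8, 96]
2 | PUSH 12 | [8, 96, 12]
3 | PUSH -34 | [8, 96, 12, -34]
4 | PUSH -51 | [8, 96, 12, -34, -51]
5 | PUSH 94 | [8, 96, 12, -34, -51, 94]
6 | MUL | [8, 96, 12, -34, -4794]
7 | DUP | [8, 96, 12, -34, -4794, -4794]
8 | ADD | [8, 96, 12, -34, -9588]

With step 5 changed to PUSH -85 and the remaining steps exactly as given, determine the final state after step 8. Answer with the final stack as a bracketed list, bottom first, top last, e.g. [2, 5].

(re-executing from step 5 with the substitution; state before step 5: [8, 96, 12, -34, -51])
5 | PUSH -85 | [8, 96, 12, -34, -51, -85]
6 | MUL | [8, 96, 12, -34, 4335]
7 | DUP | [8, 96, 12, -34, 4335, 4335]
8 | ADD | [8, 96, 12, -34, 8670]

[8, 96, 12, -34, 8670]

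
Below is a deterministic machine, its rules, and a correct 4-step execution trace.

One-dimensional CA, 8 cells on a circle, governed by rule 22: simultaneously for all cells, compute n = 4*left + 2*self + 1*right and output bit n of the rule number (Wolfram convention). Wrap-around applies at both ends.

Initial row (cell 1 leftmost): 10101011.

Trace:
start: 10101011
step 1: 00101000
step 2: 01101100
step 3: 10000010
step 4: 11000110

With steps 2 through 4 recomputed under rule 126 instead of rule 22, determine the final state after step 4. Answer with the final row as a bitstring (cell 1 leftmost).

11101111

(re-executing steps 2..4 under rule 126; state before step 2: 00101000)
step 2: 01111100
step 3: 11000110
step 4: 11101111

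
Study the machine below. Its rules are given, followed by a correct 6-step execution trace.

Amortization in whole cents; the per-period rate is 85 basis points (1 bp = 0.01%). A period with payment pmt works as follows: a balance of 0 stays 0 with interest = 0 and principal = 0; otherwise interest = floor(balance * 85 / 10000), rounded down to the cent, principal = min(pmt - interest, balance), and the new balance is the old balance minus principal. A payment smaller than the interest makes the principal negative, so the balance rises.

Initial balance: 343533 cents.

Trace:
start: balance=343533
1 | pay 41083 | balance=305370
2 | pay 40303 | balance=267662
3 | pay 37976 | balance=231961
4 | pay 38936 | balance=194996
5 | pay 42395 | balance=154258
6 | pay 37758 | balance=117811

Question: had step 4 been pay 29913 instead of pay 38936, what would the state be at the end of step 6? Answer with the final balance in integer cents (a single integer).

(re-executing from step 4 with the substitution; state before step 4: balance=231961)
4 | pay 29913 | balance=204019
5 | pay 42395 | balance=163358
6 | pay 37758 | balance=126988

126988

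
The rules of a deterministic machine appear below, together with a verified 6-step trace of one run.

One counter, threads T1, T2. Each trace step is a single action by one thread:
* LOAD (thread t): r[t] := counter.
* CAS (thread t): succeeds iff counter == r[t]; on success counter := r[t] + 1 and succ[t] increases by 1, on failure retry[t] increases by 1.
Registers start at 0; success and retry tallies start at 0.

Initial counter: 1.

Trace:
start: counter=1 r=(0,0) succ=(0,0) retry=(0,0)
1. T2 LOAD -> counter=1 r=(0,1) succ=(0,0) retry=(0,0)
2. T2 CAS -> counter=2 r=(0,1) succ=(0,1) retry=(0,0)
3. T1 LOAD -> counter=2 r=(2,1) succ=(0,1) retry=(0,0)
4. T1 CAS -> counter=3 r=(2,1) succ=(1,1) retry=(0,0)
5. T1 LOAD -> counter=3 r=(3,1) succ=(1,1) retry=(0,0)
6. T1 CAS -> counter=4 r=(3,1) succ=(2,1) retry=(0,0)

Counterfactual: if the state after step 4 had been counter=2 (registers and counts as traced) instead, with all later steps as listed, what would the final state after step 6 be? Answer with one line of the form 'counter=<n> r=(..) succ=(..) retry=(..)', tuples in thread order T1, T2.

counter=3 r=(2,1) succ=(2,1) retry=(0,0)

state after step 4 := counter=2 r=(2,1) succ=(1,1) retry=(0,0)
5. T1 LOAD -> counter=2 r=(2,1) succ=(1,1) retry=(0,0)
6. T1 CAS -> counter=3 r=(2,1) succ=(2,1) retry=(0,0)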